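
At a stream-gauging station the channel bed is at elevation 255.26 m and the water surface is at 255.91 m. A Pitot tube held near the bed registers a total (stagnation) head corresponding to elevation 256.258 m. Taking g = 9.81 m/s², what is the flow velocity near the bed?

Near the bed, under hydrostatic conditions, the piezometric head (z + ψ) equals the free-surface elevation, 255.91 m.
Velocity head = total − piezometric = 256.258 − 255.91 = 0.348 m.
v = √(2g·h_v) = √(2 × 9.81 × 0.348) = 2.61 m/s.

v ≈ 2.61 m/s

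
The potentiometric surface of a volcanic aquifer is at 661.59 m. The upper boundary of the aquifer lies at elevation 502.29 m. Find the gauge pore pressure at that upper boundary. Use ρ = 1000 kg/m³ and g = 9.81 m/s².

P ≈ 1560 kPa

Pressure head at the aquifer top: ψ = h − z = 661.59 − 502.29 = 159.30 m.
P = ρgψ = 1000 × 9.81 × 159.30 = 1562733 Pa ≈ 1560 kPa.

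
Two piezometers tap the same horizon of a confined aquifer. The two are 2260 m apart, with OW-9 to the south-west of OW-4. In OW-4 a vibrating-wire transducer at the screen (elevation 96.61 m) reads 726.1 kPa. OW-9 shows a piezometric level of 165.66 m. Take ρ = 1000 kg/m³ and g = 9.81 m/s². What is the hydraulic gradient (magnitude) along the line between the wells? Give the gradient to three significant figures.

i ≈ 0.00220

Pressure head at OW-4: ψ = P/(ρg) = 726.1×1000 / (1000 × 9.81) = 74.02 m.
Total head at OW-4: h = z + ψ = 96.61 + 74.02 = 170.63 m.
Total head at OW-9: h = 165.66 m (water level in the piezometer is the total head).
Head difference: h(OW-4) − h(OW-9) = 170.63 − 165.66 = 4.97 m.
Hydraulic gradient: i = |Δh| / L = 4.97 / 2260 = 0.00220.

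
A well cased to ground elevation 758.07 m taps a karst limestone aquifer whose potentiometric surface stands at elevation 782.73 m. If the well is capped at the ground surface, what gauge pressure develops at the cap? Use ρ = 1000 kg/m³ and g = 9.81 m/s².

Head above the cap: Δh = 782.73 − 758.07 = 24.66 m.
P = ρgΔh = 1000 × 9.81 × 24.66 = 241915 Pa ≈ 242 kPa.

P ≈ 242 kPa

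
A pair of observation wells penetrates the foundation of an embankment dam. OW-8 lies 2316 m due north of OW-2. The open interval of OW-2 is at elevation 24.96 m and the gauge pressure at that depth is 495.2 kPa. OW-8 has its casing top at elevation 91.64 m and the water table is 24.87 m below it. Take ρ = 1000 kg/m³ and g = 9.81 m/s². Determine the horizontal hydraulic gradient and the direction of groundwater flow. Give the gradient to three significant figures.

Pressure head at OW-2: ψ = P/(ρg) = 495.2×1000 / (1000 × 9.81) = 50.48 m.
Total head at OW-2: h = z + ψ = 24.96 + 50.48 = 75.44 m.
Total head at OW-8: h = 91.64 − 24.87 = 66.77 m.
Head difference: h(OW-2) − h(OW-8) = 75.44 − 66.77 = 8.67 m.
Hydraulic gradient: i = |Δh| / L = 8.67 / 2316 = 0.00374.
Flow is from higher to lower head: from OW-2 toward OW-8, i.e. toward the north.

i ≈ 0.00374; groundwater flows toward the north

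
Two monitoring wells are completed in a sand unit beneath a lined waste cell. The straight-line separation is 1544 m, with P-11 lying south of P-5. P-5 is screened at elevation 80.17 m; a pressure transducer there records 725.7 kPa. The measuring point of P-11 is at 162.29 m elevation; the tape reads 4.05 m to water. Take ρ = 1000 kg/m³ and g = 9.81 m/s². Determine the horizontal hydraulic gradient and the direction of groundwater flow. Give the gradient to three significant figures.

i ≈ 0.00265; groundwater flows toward the north

Pressure head at P-5: ψ = P/(ρg) = 725.7×1000 / (1000 × 9.81) = 73.98 m.
Total head at P-5: h = z + ψ = 80.17 + 73.98 = 154.15 m.
Total head at P-11: h = 162.29 − 4.05 = 158.24 m.
Head difference: h(P-5) − h(P-11) = 154.15 − 158.24 = -4.09 m.
Hydraulic gradient: i = |Δh| / L = 4.09 / 1544 = 0.00265.
Flow is from higher to lower head: from P-11 toward P-5, i.e. toward the north.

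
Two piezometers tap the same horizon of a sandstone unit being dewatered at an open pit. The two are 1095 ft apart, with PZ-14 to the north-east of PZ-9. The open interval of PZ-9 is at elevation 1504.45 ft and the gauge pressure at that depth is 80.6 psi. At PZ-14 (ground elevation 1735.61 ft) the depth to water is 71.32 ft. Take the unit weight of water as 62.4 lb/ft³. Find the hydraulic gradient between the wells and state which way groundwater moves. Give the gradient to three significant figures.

i ≈ 0.0239; groundwater flows toward the north-east

Pressure head at PZ-9: ψ = 144·P/γ = 144 × 80.6 / 62.4 = 186.00 ft.
Total head at PZ-9: h = z + ψ = 1504.45 + 186.00 = 1690.45 ft.
Total head at PZ-14: h = 1735.61 − 71.32 = 1664.29 ft.
Head difference: h(PZ-9) − h(PZ-14) = 1690.45 − 1664.29 = 26.16 ft.
Hydraulic gradient: i = |Δh| / L = 26.16 / 1095 = 0.0239.
Flow is from higher to lower head: from PZ-9 toward PZ-14, i.e. toward the north-east.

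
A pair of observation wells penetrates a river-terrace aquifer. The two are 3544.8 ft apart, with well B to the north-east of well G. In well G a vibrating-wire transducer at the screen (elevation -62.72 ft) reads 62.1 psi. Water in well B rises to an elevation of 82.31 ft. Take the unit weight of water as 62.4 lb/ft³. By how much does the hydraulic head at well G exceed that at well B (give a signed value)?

Pressure head at well G: ψ = 144·P/γ = 144 × 62.1 / 62.4 = 143.31 ft.
Total head at well G: h = z + ψ = -62.72 + 143.31 = 80.59 ft.
Total head at well B: h = 82.31 ft (water level in the piezometer is the total head).
Head difference: h(well G) − h(well B) = 80.59 − 82.31 = -1.72 ft.

Δh ≈ -1.72 ft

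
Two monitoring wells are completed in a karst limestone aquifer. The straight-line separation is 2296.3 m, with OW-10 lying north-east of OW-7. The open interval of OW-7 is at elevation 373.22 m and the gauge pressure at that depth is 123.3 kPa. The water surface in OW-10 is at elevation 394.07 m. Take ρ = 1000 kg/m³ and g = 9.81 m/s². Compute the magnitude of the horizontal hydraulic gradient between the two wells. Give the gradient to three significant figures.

Pressure head at OW-7: ψ = P/(ρg) = 123.3×1000 / (1000 × 9.81) = 12.57 m.
Total head at OW-7: h = z + ψ = 373.22 + 12.57 = 385.79 m.
Total head at OW-10: h = 394.07 m (water level in the piezometer is the total head).
Head difference: h(OW-7) − h(OW-10) = 385.79 − 394.07 = -8.28 m.
Hydraulic gradient: i = |Δh| / L = 8.28 / 2296.3 = 0.00361.

i ≈ 0.00361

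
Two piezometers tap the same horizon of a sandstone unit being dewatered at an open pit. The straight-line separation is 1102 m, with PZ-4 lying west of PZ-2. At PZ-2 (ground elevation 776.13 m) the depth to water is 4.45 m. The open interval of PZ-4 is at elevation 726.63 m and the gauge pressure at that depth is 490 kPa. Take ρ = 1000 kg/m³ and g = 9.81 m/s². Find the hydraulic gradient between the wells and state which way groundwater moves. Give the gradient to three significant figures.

i ≈ 0.00445; groundwater flows toward the east

Total head at PZ-2: h = 776.13 − 4.45 = 771.68 m.
Pressure head at PZ-4: ψ = P/(ρg) = 490×1000 / (1000 × 9.81) = 49.95 m.
Total head at PZ-4: h = z + ψ = 726.63 + 49.95 = 776.58 m.
Head difference: h(PZ-2) − h(PZ-4) = 771.68 − 776.58 = -4.90 m.
Hydraulic gradient: i = |Δh| / L = 4.90 / 1102 = 0.00445.
Flow is from higher to lower head: from PZ-4 toward PZ-2, i.e. toward the east.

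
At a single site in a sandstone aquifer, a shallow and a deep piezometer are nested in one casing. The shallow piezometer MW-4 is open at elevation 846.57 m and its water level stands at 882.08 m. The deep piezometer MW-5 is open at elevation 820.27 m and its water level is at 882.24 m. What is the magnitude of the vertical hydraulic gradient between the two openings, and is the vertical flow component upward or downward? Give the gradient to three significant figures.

Total head at MW-4: h = 882.08 m (water level in the standpipe).
Total head at MW-5: h = 882.24 m.
Δh = h(MW-4) − h(MW-5) = 882.08 − 882.24 = -0.16 m.
Vertical separation Δz = 846.57 − 820.27 = 26.30 m.
|i_v| = |Δh| / Δz = 0.16 / 26.30 = 0.00608.
Head is higher in the deep piezometer, so vertical flow is upward (discharge condition).

|i_v| ≈ 0.00608; vertical flow is upward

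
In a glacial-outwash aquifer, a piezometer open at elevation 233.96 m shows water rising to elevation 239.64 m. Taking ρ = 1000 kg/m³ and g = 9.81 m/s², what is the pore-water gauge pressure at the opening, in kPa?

Pressure head ψ = h − z = 239.64 − 233.96 = 5.68 m.
P = ρgψ = 1000 × 9.81 × 5.68 = 55721 Pa ≈ 55.7 kPa.

P ≈ 55.7 kPa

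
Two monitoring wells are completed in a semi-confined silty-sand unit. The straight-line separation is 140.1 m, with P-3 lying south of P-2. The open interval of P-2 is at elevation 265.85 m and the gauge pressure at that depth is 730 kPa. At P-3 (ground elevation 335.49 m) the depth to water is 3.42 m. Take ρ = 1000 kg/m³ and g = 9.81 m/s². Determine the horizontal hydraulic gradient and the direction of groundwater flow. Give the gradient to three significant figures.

i ≈ 0.0585; groundwater flows toward the south

Pressure head at P-2: ψ = P/(ρg) = 730×1000 / (1000 × 9.81) = 74.41 m.
Total head at P-2: h = z + ψ = 265.85 + 74.41 = 340.26 m.
Total head at P-3: h = 335.49 − 3.42 = 332.07 m.
Head difference: h(P-2) − h(P-3) = 340.26 − 332.07 = 8.19 m.
Hydraulic gradient: i = |Δh| / L = 8.19 / 140.1 = 0.0585.
Flow is from higher to lower head: from P-2 toward P-3, i.e. toward the south.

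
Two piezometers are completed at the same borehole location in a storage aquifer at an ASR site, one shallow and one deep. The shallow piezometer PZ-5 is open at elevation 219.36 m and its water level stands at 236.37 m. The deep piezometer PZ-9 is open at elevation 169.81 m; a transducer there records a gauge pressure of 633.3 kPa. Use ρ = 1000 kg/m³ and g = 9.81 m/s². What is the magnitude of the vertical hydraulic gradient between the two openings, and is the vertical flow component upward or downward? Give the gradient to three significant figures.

|i_v| ≈ 0.0404; vertical flow is downward

Total head at PZ-5: h = 236.37 m (water level in the standpipe).
Pressure head at PZ-9: ψ = P/(ρg) = 633.3×1000 / (1000 × 9.81) = 64.56 m.
Total head at PZ-9: h = z + ψ = 169.81 + 64.56 = 234.37 m.
Δh = h(PZ-5) − h(PZ-9) = 236.37 − 234.37 = 2.00 m.
Vertical separation Δz = 219.36 − 169.81 = 49.55 m.
|i_v| = |Δh| / Δz = 2.00 / 49.55 = 0.0404.
Head is higher in the shallow piezometer, so vertical flow is downward (recharge condition).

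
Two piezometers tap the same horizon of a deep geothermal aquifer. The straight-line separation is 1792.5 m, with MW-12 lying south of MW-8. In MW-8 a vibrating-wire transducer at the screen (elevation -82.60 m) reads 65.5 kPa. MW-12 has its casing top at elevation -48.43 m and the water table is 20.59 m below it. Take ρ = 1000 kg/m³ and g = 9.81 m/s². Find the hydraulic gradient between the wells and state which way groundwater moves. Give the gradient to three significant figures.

i ≈ 0.00385; groundwater flows toward the north

Pressure head at MW-8: ψ = P/(ρg) = 65.5×1000 / (1000 × 9.81) = 6.68 m.
Total head at MW-8: h = z + ψ = -82.60 + 6.68 = -75.92 m.
Total head at MW-12: h = -48.43 − 20.59 = -69.02 m.
Head difference: h(MW-8) − h(MW-12) = -75.92 − (-69.02) = -6.90 m.
Hydraulic gradient: i = |Δh| / L = 6.90 / 1792.5 = 0.00385.
Flow is from higher to lower head: from MW-12 toward MW-8, i.e. toward the north.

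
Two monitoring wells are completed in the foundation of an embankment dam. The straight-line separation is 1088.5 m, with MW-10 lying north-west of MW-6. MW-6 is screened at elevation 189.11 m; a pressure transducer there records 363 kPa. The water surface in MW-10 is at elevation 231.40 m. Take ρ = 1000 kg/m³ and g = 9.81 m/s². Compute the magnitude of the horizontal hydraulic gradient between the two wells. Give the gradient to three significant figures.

Pressure head at MW-6: ψ = P/(ρg) = 363×1000 / (1000 × 9.81) = 37.00 m.
Total head at MW-6: h = z + ψ = 189.11 + 37.00 = 226.11 m.
Total head at MW-10: h = 231.40 m (water level in the piezometer is the total head).
Head difference: h(MW-6) − h(MW-10) = 226.11 − 231.40 = -5.29 m.
Hydraulic gradient: i = |Δh| / L = 5.29 / 1088.5 = 0.00486.

i ≈ 0.00486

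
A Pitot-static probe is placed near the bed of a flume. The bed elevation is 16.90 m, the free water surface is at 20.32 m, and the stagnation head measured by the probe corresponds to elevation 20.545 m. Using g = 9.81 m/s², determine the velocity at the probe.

Near the bed, under hydrostatic conditions, the piezometric head (z + ψ) equals the free-surface elevation, 20.32 m.
Velocity head = total − piezometric = 20.545 − 20.32 = 0.225 m.
v = √(2g·h_v) = √(2 × 9.81 × 0.225) = 2.10 m/s.

v ≈ 2.10 m/s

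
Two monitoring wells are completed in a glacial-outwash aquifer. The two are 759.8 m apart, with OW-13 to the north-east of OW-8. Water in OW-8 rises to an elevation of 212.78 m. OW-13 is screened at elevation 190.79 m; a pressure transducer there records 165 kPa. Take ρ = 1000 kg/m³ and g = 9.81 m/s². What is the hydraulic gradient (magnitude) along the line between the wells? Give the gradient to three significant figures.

i ≈ 0.00680

Total head at OW-8: h = 212.78 m (water level in the piezometer is the total head).
Pressure head at OW-13: ψ = P/(ρg) = 165×1000 / (1000 × 9.81) = 16.82 m.
Total head at OW-13: h = z + ψ = 190.79 + 16.82 = 207.61 m.
Head difference: h(OW-8) − h(OW-13) = 212.78 − 207.61 = 5.17 m.
Hydraulic gradient: i = |Δh| / L = 5.17 / 759.8 = 0.00680.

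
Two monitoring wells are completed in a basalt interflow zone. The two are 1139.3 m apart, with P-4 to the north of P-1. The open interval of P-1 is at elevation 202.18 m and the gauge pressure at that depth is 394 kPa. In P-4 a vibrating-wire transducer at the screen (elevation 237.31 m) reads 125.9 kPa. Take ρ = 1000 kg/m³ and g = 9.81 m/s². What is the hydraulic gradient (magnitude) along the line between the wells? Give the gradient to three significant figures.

i ≈ 0.00685

Pressure head at P-1: ψ = P/(ρg) = 394×1000 / (1000 × 9.81) = 40.16 m.
Total head at P-1: h = z + ψ = 202.18 + 40.16 = 242.34 m.
Pressure head at P-4: ψ = P/(ρg) = 125.9×1000 / (1000 × 9.81) = 12.83 m.
Total head at P-4: h = z + ψ = 237.31 + 12.83 = 250.14 m.
Head difference: h(P-1) − h(P-4) = 242.34 − 250.14 = -7.80 m.
Hydraulic gradient: i = |Δh| / L = 7.80 / 1139.3 = 0.00685.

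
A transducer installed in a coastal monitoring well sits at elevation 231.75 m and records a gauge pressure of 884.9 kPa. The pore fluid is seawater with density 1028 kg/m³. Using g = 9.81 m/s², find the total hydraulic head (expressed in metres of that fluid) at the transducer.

ψ = P/(ρg) = 884.9×1000 / (1028 × 9.81) = 87.75 m.
h = z + ψ = 231.75 + 87.75 = 319.50 m.

h ≈ 319.50 m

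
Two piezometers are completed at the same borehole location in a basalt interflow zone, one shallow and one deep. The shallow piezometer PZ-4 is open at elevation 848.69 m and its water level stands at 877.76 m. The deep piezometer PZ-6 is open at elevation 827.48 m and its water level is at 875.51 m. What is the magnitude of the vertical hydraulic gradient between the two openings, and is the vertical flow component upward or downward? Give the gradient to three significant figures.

|i_v| ≈ 0.106; vertical flow is downward

Total head at PZ-4: h = 877.76 m (water level in the standpipe).
Total head at PZ-6: h = 875.51 m.
Δh = h(PZ-4) − h(PZ-6) = 877.76 − 875.51 = 2.25 m.
Vertical separation Δz = 848.69 − 827.48 = 21.21 m.
|i_v| = |Δh| / Δz = 2.25 / 21.21 = 0.106.
Head is higher in the shallow piezometer, so vertical flow is downward (recharge condition).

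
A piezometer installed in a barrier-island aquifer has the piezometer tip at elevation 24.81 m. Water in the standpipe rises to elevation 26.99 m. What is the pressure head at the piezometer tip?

ψ ≈ 2.18 m

Total head h = 26.99 m (the water-surface elevation in the piezometer).
Pressure head ψ = h − z = 26.99 − 24.81 = 2.18 m.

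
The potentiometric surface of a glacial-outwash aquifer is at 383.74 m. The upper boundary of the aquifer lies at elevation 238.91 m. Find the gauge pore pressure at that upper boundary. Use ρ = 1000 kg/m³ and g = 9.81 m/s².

P ≈ 1420 kPa

Pressure head at the aquifer top: ψ = h − z = 383.74 − 238.91 = 144.83 m.
P = ρgψ = 1000 × 9.81 × 144.83 = 1420782 Pa ≈ 1420 kPa.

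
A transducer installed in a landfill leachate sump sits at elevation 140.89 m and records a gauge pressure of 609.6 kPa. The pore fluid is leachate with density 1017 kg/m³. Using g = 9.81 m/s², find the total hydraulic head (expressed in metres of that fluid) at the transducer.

h ≈ 201.99 m

ψ = P/(ρg) = 609.6×1000 / (1017 × 9.81) = 61.10 m.
h = z + ψ = 140.89 + 61.10 = 201.99 m.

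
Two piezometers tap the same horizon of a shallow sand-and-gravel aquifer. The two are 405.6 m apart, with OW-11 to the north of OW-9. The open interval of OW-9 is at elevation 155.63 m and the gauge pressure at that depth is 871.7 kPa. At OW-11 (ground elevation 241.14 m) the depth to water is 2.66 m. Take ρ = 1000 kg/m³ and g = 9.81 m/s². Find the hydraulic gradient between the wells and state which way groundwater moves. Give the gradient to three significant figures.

i ≈ 0.0148; groundwater flows toward the north

Pressure head at OW-9: ψ = P/(ρg) = 871.7×1000 / (1000 × 9.81) = 88.86 m.
Total head at OW-9: h = z + ψ = 155.63 + 88.86 = 244.49 m.
Total head at OW-11: h = 241.14 − 2.66 = 238.48 m.
Head difference: h(OW-9) − h(OW-11) = 244.49 − 238.48 = 6.01 m.
Hydraulic gradient: i = |Δh| / L = 6.01 / 405.6 = 0.0148.
Flow is from higher to lower head: from OW-9 toward OW-11, i.e. toward the north.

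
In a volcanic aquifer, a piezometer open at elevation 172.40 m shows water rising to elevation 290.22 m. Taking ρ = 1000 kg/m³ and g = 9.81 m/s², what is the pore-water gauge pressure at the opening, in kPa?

P ≈ 1160 kPa

Pressure head ψ = h − z = 290.22 − 172.40 = 117.82 m.
P = ρgψ = 1000 × 9.81 × 117.82 = 1155814 Pa ≈ 1160 kPa.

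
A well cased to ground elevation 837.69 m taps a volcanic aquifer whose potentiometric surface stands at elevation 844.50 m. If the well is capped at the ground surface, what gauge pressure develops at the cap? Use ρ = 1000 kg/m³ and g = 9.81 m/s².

P ≈ 66.8 kPa

Head above the cap: Δh = 844.50 − 837.69 = 6.81 m.
P = ρgΔh = 1000 × 9.81 × 6.81 = 66806 Pa ≈ 66.8 kPa.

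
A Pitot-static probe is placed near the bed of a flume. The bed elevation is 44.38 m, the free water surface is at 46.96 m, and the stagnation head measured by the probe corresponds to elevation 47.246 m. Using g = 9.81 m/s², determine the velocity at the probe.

v ≈ 2.37 m/s

Near the bed, under hydrostatic conditions, the piezometric head (z + ψ) equals the free-surface elevation, 46.96 m.
Velocity head = total − piezometric = 47.246 − 46.96 = 0.286 m.
v = √(2g·h_v) = √(2 × 9.81 × 0.286) = 2.37 m/s.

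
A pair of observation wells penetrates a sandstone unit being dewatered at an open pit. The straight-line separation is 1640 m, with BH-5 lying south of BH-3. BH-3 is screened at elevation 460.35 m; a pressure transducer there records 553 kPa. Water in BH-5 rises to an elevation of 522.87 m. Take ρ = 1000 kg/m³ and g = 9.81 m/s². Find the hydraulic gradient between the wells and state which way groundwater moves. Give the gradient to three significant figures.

Pressure head at BH-3: ψ = P/(ρg) = 553×1000 / (1000 × 9.81) = 56.37 m.
Total head at BH-3: h = z + ψ = 460.35 + 56.37 = 516.72 m.
Total head at BH-5: h = 522.87 m (water level in the piezometer is the total head).
Head difference: h(BH-3) − h(BH-5) = 516.72 − 522.87 = -6.15 m.
Hydraulic gradient: i = |Δh| / L = 6.15 / 1640 = 0.00375.
Flow is from higher to lower head: from BH-5 toward BH-3, i.e. toward the north.

i ≈ 0.00375; groundwater flows toward the north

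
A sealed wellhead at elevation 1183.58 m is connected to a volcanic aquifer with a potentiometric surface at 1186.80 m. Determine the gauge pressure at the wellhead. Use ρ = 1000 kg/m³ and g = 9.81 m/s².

Head above the cap: Δh = 1186.80 − 1183.58 = 3.22 m.
P = ρgΔh = 1000 × 9.81 × 3.22 = 31588 Pa ≈ 31.6 kPa.

P ≈ 31.6 kPa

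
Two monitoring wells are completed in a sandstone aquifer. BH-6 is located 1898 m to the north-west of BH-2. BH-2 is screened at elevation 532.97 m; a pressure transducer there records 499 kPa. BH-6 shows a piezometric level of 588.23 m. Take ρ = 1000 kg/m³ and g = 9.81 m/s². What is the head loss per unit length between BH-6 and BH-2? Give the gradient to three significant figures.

i ≈ 0.00231 m/m

Pressure head at BH-2: ψ = P/(ρg) = 499×1000 / (1000 × 9.81) = 50.87 m.
Total head at BH-2: h = z + ψ = 532.97 + 50.87 = 583.84 m.
Total head at BH-6: h = 588.23 m (water level in the piezometer is the total head).
Head difference: h(BH-2) − h(BH-6) = 583.84 − 588.23 = -4.39 m.
Hydraulic gradient: i = |Δh| / L = 4.39 / 1898 = 0.00231.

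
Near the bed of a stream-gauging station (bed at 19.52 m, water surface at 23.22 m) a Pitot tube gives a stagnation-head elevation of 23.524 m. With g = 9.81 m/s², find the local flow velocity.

Near the bed, under hydrostatic conditions, the piezometric head (z + ψ) equals the free-surface elevation, 23.22 m.
Velocity head = total − piezometric = 23.524 − 23.22 = 0.304 m.
v = √(2g·h_v) = √(2 × 9.81 × 0.304) = 2.44 m/s.

v ≈ 2.44 m/s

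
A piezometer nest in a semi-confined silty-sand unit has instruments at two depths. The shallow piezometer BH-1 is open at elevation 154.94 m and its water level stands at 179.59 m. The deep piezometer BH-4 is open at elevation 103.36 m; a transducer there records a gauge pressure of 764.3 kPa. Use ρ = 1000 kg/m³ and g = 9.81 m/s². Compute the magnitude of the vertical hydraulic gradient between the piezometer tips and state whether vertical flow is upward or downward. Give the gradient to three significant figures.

Total head at BH-1: h = 179.59 m (water level in the standpipe).
Pressure head at BH-4: ψ = P/(ρg) = 764.3×1000 / (1000 × 9.81) = 77.91 m.
Total head at BH-4: h = z + ψ = 103.36 + 77.91 = 181.27 m.
Δh = h(BH-1) − h(BH-4) = 179.59 − 181.27 = -1.68 m.
Vertical separation Δz = 154.94 − 103.36 = 51.58 m.
|i_v| = |Δh| / Δz = 1.68 / 51.58 = 0.0326.
Head is higher in the deep piezometer, so vertical flow is upward (discharge condition).

|i_v| ≈ 0.0326; vertical flow is upward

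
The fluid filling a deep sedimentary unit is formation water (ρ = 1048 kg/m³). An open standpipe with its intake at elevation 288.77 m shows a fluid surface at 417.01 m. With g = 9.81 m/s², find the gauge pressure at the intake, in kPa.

P ≈ 1320 kPa

Pressure head ψ = h − z = 417.01 − 288.77 = 128.24 m.
P = ρgψ = 1048 × 9.81 × 128.24 = 1318420 Pa ≈ 1320 kPa.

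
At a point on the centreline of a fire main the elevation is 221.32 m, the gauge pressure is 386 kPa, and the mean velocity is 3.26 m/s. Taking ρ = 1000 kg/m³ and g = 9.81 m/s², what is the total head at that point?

h ≈ 261.21 m

Pressure head ψ = P/(ρg) = 386×1000 / (1000 × 9.81) = 39.35 m.
Velocity head = v²/(2g) = 3.26² / (2 × 9.81) = 0.542 m.
h = z + ψ + v²/(2g) = 221.32 + 39.35 + 0.542 = 261.21 m.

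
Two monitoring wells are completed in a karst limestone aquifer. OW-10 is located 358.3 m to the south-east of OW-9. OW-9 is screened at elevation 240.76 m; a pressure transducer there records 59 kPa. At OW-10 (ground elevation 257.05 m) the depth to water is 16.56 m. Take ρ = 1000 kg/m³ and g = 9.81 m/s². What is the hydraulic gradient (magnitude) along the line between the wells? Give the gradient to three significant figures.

Pressure head at OW-9: ψ = P/(ρg) = 59×1000 / (1000 × 9.81) = 6.01 m.
Total head at OW-9: h = z + ψ = 240.76 + 6.01 = 246.77 m.
Total head at OW-10: h = 257.05 − 16.56 = 240.49 m.
Head difference: h(OW-9) − h(OW-10) = 246.77 − 240.49 = 6.28 m.
Hydraulic gradient: i = |Δh| / L = 6.28 / 358.3 = 0.0175.

i ≈ 0.0175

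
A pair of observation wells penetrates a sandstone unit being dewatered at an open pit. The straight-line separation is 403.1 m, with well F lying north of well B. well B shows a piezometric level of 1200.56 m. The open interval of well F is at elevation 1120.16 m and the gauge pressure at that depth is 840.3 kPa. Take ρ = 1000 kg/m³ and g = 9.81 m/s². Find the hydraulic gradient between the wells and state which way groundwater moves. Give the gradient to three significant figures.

i ≈ 0.0130; groundwater flows toward the south

Total head at well B: h = 1200.56 m (water level in the piezometer is the total head).
Pressure head at well F: ψ = P/(ρg) = 840.3×1000 / (1000 × 9.81) = 85.66 m.
Total head at well F: h = z + ψ = 1120.16 + 85.66 = 1205.82 m.
Head difference: h(well B) − h(well F) = 1200.56 − 1205.82 = -5.26 m.
Hydraulic gradient: i = |Δh| / L = 5.26 / 403.1 = 0.0130.
Flow is from higher to lower head: from well F toward well B, i.e. toward the south.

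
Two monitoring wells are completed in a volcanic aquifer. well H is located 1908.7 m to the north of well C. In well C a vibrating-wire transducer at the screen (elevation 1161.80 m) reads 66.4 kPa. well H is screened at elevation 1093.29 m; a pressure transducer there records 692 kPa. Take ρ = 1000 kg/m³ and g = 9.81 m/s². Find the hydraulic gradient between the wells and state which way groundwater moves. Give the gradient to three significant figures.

i ≈ 0.00248; groundwater flows toward the north

Pressure head at well C: ψ = P/(ρg) = 66.4×1000 / (1000 × 9.81) = 6.77 m.
Total head at well C: h = z + ψ = 1161.80 + 6.77 = 1168.57 m.
Pressure head at well H: ψ = P/(ρg) = 692×1000 / (1000 × 9.81) = 70.54 m.
Total head at well H: h = z + ψ = 1093.29 + 70.54 = 1163.83 m.
Head difference: h(well C) − h(well H) = 1168.57 − 1163.83 = 4.74 m.
Hydraulic gradient: i = |Δh| / L = 4.74 / 1908.7 = 0.00248.
Flow is from higher to lower head: from well C toward well H, i.e. toward the north.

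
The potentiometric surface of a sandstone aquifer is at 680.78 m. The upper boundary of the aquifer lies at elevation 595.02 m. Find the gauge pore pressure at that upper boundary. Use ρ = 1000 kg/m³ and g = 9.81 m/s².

Pressure head at the aquifer top: ψ = h − z = 680.78 − 595.02 = 85.76 m.
P = ρgψ = 1000 × 9.81 × 85.76 = 841306 Pa ≈ 841 kPa.

P ≈ 841 kPa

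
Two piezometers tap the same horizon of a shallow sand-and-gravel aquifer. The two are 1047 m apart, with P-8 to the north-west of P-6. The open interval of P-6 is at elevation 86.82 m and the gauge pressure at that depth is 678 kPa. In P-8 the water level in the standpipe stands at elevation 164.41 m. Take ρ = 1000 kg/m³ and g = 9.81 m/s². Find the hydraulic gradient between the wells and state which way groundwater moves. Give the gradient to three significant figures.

i ≈ 0.00810; groundwater flows toward the south-east

Pressure head at P-6: ψ = P/(ρg) = 678×1000 / (1000 × 9.81) = 69.11 m.
Total head at P-6: h = z + ψ = 86.82 + 69.11 = 155.93 m.
Total head at P-8: h = 164.41 m (water level in the piezometer is the total head).
Head difference: h(P-6) − h(P-8) = 155.93 − 164.41 = -8.48 m.
Hydraulic gradient: i = |Δh| / L = 8.48 / 1047 = 0.00810.
Flow is from higher to lower head: from P-8 toward P-6, i.e. toward the south-east.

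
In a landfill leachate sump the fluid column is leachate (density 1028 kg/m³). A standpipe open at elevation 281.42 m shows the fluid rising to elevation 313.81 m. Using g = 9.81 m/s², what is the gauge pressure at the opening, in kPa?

P ≈ 327 kPa

Pressure head ψ = h − z = 313.81 − 281.42 = 32.39 m.
P = ρgψ = 1028 × 9.81 × 32.39 = 326643 Pa ≈ 327 kPa.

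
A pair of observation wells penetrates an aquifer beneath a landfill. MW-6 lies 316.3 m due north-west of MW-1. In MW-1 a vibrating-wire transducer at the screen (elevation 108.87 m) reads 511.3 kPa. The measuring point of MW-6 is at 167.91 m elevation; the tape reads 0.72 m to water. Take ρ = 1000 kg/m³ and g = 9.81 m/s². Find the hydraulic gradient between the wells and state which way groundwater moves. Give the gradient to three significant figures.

i ≈ 0.0196; groundwater flows toward the south-east

Pressure head at MW-1: ψ = P/(ρg) = 511.3×1000 / (1000 × 9.81) = 52.12 m.
Total head at MW-1: h = z + ψ = 108.87 + 52.12 = 160.99 m.
Total head at MW-6: h = 167.91 − 0.72 = 167.19 m.
Head difference: h(MW-1) − h(MW-6) = 160.99 − 167.19 = -6.20 m.
Hydraulic gradient: i = |Δh| / L = 6.20 / 316.3 = 0.0196.
Flow is from higher to lower head: from MW-6 toward MW-1, i.e. toward the south-east.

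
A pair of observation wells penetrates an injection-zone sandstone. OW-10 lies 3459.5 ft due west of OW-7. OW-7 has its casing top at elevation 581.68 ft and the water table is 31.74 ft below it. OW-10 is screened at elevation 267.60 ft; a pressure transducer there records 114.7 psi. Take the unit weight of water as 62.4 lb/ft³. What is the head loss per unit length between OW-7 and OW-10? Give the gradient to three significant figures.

i ≈ 0.00510 ft/ft

Total head at OW-7: h = 581.68 − 31.74 = 549.94 ft.
Pressure head at OW-10: ψ = 144·P/γ = 144 × 114.7 / 62.4 = 264.69 ft.
Total head at OW-10: h = z + ψ = 267.60 + 264.69 = 532.29 ft.
Head difference: h(OW-7) − h(OW-10) = 549.94 − 532.29 = 17.65 ft.
Hydraulic gradient: i = |Δh| / L = 17.65 / 3459.5 = 0.00510.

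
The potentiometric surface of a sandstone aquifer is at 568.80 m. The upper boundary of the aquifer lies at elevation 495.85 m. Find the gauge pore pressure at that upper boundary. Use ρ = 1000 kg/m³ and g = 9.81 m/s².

P ≈ 716 kPa

Pressure head at the aquifer top: ψ = h − z = 568.80 − 495.85 = 72.95 m.
P = ρgψ = 1000 × 9.81 × 72.95 = 715639 Pa ≈ 716 kPa.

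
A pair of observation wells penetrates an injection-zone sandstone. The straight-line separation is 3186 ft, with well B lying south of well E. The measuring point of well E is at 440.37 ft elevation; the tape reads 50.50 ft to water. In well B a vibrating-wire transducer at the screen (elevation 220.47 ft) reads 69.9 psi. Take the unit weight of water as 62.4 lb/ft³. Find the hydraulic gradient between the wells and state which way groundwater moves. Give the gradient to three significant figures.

Total head at well E: h = 440.37 − 50.50 = 389.87 ft.
Pressure head at well B: ψ = 144·P/γ = 144 × 69.9 / 62.4 = 161.31 ft.
Total head at well B: h = z + ψ = 220.47 + 161.31 = 381.78 ft.
Head difference: h(well E) − h(well B) = 389.87 − 381.78 = 8.09 ft.
Hydraulic gradient: i = |Δh| / L = 8.09 / 3186 = 0.00254.
Flow is from higher to lower head: from well E toward well B, i.e. toward the south.

i ≈ 0.00254; groundwater flows toward the south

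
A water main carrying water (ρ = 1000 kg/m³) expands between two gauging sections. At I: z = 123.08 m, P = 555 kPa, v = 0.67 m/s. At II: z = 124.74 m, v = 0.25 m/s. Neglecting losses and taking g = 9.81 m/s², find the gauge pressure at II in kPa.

P₂ ≈ 539 kPa

Pressure head at I: ψ₁ = P₁/(ρg) = 555×1000 / (1000 × 9.81) = 56.57 m.
Velocity heads: v₁²/2g = 0.67²/19.62 = 0.023 m; v₂²/2g = 0.25²/19.62 = 0.003 m.
Total head H = z₁ + ψ₁ + v₁²/2g = 123.08 + 56.57 + 0.023 = 179.67 m.
ψ₂ = H − z₂ − v₂²/2g = 179.67 − 124.74 − 0.003 = 54.93 m.
P₂ = ρgψ₂ = 1000 × 9.81 × 54.93 ≈ 539 kPa.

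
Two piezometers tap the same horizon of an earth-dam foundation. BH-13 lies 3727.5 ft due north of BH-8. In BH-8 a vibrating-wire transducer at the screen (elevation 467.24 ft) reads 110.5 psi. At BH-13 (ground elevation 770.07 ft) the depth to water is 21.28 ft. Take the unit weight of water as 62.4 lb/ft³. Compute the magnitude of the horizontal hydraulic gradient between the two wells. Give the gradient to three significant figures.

Pressure head at BH-8: ψ = 144·P/γ = 144 × 110.5 / 62.4 = 255.00 ft.
Total head at BH-8: h = z + ψ = 467.24 + 255.00 = 722.24 ft.
Total head at BH-13: h = 770.07 − 21.28 = 748.79 ft.
Head difference: h(BH-8) − h(BH-13) = 722.24 − 748.79 = -26.55 ft.
Hydraulic gradient: i = |Δh| / L = 26.55 / 3727.5 = 0.00712.

i ≈ 0.00712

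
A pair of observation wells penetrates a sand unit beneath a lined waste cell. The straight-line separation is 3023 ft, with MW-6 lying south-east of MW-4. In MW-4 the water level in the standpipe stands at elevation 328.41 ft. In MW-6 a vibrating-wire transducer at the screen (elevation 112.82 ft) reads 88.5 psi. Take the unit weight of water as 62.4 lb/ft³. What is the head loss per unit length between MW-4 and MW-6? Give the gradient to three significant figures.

Total head at MW-4: h = 328.41 ft (water level in the piezometer is the total head).
Pressure head at MW-6: ψ = 144·P/γ = 144 × 88.5 / 62.4 = 204.23 ft.
Total head at MW-6: h = z + ψ = 112.82 + 204.23 = 317.05 ft.
Head difference: h(MW-4) − h(MW-6) = 328.41 − 317.05 = 11.36 ft.
Hydraulic gradient: i = |Δh| / L = 11.36 / 3023 = 0.00376.

i ≈ 0.00376 ft/ft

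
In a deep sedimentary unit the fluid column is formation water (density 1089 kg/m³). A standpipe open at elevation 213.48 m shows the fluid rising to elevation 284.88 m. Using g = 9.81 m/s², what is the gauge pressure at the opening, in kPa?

P ≈ 763 kPa

Pressure head ψ = h − z = 284.88 − 213.48 = 71.40 m.
P = ρgψ = 1089 × 9.81 × 71.40 = 762773 Pa ≈ 763 kPa.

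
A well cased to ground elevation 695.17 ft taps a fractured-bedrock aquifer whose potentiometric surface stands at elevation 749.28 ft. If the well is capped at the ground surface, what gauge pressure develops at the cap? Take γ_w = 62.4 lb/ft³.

Head above the cap: Δh = 749.28 − 695.17 = 54.11 ft.
P = γΔh/144 = 62.4 × 54.11 / 144 = 23.4 psi.

P ≈ 23.4 psi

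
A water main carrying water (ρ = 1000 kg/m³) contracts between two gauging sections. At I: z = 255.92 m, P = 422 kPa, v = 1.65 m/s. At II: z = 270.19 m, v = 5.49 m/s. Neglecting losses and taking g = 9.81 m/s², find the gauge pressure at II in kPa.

Pressure head at I: ψ₁ = P₁/(ρg) = 422×1000 / (1000 × 9.81) = 43.02 m.
Velocity heads: v₁²/2g = 1.65²/19.62 = 0.139 m; v₂²/2g = 5.49²/19.62 = 1.536 m.
Total head H = z₁ + ψ₁ + v₁²/2g = 255.92 + 43.02 + 0.139 = 299.08 m.
ψ₂ = H − z₂ − v₂²/2g = 299.08 − 270.19 − 1.536 = 27.35 m.
P₂ = ρgψ₂ = 1000 × 9.81 × 27.35 ≈ 268 kPa.

P₂ ≈ 268 kPa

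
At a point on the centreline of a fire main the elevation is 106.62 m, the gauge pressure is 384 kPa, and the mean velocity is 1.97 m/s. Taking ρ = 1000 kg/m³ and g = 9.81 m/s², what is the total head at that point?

h ≈ 145.96 m

Pressure head ψ = P/(ρg) = 384×1000 / (1000 × 9.81) = 39.14 m.
Velocity head = v²/(2g) = 1.97² / (2 × 9.81) = 0.198 m.
h = z + ψ + v²/(2g) = 106.62 + 39.14 + 0.198 = 145.96 m.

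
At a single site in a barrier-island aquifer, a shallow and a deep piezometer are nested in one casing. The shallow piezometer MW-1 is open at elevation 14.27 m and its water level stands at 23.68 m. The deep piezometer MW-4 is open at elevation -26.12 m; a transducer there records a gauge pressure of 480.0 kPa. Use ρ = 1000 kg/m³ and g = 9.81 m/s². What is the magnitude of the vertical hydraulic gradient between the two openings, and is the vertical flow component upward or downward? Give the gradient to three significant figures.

|i_v| ≈ 0.0215; vertical flow is downward

Total head at MW-1: h = 23.68 m (water level in the standpipe).
Pressure head at MW-4: ψ = P/(ρg) = 480.0×1000 / (1000 × 9.81) = 48.93 m.
Total head at MW-4: h = z + ψ = -26.12 + 48.93 = 22.81 m.
Δh = h(MW-1) − h(MW-4) = 23.68 − 22.81 = 0.87 m.
Vertical separation Δz = 14.27 − (-26.12) = 40.39 m.
|i_v| = |Δh| / Δz = 0.87 / 40.39 = 0.0215.
Head is higher in the shallow piezometer, so vertical flow is downward (recharge condition).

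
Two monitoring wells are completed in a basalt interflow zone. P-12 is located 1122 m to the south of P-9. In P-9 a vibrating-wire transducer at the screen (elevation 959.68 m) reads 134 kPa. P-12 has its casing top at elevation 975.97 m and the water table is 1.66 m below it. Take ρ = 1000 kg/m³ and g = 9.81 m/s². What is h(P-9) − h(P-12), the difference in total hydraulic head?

Δh ≈ -0.97 m

Pressure head at P-9: ψ = P/(ρg) = 134×1000 / (1000 × 9.81) = 13.66 m.
Total head at P-9: h = z + ψ = 959.68 + 13.66 = 973.34 m.
Total head at P-12: h = 975.97 − 1.66 = 974.31 m.
Head difference: h(P-9) − h(P-12) = 973.34 − 974.31 = -0.97 m.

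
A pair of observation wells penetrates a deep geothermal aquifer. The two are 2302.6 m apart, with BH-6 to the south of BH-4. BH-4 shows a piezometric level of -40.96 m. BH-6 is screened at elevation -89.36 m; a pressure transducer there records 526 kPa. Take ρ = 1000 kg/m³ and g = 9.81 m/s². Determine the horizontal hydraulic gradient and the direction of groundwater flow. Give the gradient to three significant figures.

Total head at BH-4: h = -40.96 m (water level in the piezometer is the total head).
Pressure head at BH-6: ψ = P/(ρg) = 526×1000 / (1000 × 9.81) = 53.62 m.
Total head at BH-6: h = z + ψ = -89.36 + 53.62 = -35.74 m.
Head difference: h(BH-4) − h(BH-6) = -40.96 − (-35.74) = -5.22 m.
Hydraulic gradient: i = |Δh| / L = 5.22 / 2302.6 = 0.00227.
Flow is from higher to lower head: from BH-6 toward BH-4, i.e. toward the north.

i ≈ 0.00227; groundwater flows toward the north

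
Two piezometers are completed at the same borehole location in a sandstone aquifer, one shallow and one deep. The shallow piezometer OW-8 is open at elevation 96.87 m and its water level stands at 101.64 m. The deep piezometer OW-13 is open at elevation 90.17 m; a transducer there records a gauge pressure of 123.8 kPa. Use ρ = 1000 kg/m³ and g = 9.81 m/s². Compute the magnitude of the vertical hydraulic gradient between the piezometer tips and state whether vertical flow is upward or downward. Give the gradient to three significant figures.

|i_v| ≈ 0.172; vertical flow is upward

Total head at OW-8: h = 101.64 m (water level in the standpipe).
Pressure head at OW-13: ψ = P/(ρg) = 123.8×1000 / (1000 × 9.81) = 12.62 m.
Total head at OW-13: h = z + ψ = 90.17 + 12.62 = 102.79 m.
Δh = h(OW-8) − h(OW-13) = 101.64 − 102.79 = -1.15 m.
Vertical separation Δz = 96.87 − 90.17 = 6.70 m.
|i_v| = |Δh| / Δz = 1.15 / 6.70 = 0.172.
Head is higher in the deep piezometer, so vertical flow is upward (discharge condition).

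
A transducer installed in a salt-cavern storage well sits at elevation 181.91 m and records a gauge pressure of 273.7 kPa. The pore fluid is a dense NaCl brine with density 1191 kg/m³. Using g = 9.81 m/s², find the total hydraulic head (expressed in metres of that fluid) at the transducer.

h ≈ 205.34 m

ψ = P/(ρg) = 273.7×1000 / (1191 × 9.81) = 23.43 m.
h = z + ψ = 181.91 + 23.43 = 205.34 m.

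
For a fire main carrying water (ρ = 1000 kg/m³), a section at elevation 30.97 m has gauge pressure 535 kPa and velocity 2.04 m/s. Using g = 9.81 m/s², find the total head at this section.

Pressure head ψ = P/(ρg) = 535×1000 / (1000 × 9.81) = 54.54 m.
Velocity head = v²/(2g) = 2.04² / (2 × 9.81) = 0.212 m.
h = z + ψ + v²/(2g) = 30.97 + 54.54 + 0.212 = 85.72 m.

h ≈ 85.72 m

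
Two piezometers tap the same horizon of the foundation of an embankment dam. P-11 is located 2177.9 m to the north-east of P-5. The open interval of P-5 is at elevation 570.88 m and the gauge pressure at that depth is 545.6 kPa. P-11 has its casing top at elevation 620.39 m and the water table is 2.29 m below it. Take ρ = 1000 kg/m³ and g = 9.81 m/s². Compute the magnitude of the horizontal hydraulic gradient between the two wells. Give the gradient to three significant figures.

Pressure head at P-5: ψ = P/(ρg) = 545.6×1000 / (1000 × 9.81) = 55.62 m.
Total head at P-5: h = z + ψ = 570.88 + 55.62 = 626.50 m.
Total head at P-11: h = 620.39 − 2.29 = 618.10 m.
Head difference: h(P-5) − h(P-11) = 626.50 − 618.10 = 8.40 m.
Hydraulic gradient: i = |Δh| / L = 8.40 / 2177.9 = 0.00386.

i ≈ 0.00386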